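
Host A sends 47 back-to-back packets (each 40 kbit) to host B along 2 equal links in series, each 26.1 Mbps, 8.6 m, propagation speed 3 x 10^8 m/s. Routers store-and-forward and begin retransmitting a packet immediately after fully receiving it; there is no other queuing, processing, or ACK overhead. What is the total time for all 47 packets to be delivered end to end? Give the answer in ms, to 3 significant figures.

73.6 ms

Per-hop transmission t_tx = L/R = 40000/26100000 = 1.53257 ms.
Per-hop propagation t_prop = 8.6/300000000 = 2.86667e-05 ms.
Pipeline fill: first packet needs 2·t_tx to clear all hops; remaining 46 packets each add one t_tx.
Total = (2+47-1)·t_tx + 2·t_prop = 48·1.53257 + 2·2.86667e-05 = 73.6 ms.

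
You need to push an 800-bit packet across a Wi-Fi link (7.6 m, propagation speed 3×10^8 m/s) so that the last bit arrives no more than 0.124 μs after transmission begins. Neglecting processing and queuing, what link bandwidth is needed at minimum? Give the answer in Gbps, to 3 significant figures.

8.11 Gbps

Propagation delay = 7.6 / 300000000 = 0.0253333 μs.
Transmission budget = 0.124 − 0.0253333 = 0.0986667 μs.
R ≥ L / t_tx = 800 bits / 9.86667e-08 s = 8.11 Gbps.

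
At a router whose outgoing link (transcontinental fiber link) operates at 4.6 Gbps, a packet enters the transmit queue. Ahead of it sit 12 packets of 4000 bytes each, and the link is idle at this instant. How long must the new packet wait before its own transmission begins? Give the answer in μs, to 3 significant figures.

Each queued packet: L/R = 32000/4600000000 = 6.95652 μs.
12 queued → 83.4783 μs.
Queuing delay = 83.5 μs.

83.5 μs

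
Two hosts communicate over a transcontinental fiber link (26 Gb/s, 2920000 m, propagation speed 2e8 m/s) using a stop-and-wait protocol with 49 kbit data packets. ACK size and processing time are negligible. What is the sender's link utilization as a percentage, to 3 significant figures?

0.00645 %

t_tx = L/R = 49000/26000000000 = 1.88462e-06 s.
t_prop = 2920000/200000000 = 0.0146 s; RTT = 0.0292 s.
Cycle = t_tx + RTT = 0.0292019 s.
Utilization = t_tx / cycle = 1.88462e-06/0.0292019 = 0.00645 %.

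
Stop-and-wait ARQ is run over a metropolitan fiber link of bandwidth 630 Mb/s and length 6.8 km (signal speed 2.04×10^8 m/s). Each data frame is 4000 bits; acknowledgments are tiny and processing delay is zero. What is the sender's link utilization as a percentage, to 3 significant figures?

t_tx = L/R = 4000/630000000 = 6.34921e-06 s.
t_prop = 6800/204000000 = 3.33333e-05 s; RTT = 6.66667e-05 s.
Cycle = t_tx + RTT = 7.30159e-05 s.
Utilization = t_tx / cycle = 6.34921e-06/7.30159e-05 = 8.70 %.

8.70 %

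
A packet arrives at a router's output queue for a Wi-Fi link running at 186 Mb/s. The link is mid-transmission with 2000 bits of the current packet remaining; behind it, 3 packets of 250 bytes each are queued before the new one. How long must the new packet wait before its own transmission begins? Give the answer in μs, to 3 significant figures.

43.0 μs

Each queued packet: L/R = 2000/186000000 = 10.7527 μs.
3 queued → 32.2581 μs.
Plus remaining 2000 bits of current packet: 10.7527 μs.
Queuing delay = 43.0 μs.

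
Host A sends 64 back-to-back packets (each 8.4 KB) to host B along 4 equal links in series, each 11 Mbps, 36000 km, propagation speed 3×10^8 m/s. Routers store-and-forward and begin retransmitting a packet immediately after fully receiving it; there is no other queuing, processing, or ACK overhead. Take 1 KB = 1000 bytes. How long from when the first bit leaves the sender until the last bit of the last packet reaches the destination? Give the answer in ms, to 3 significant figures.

Per-hop transmission t_tx = L/R = 67200/11000000 = 6.10909 ms.
Per-hop propagation t_prop = 36000000/300000000 = 120 ms.
Pipeline fill: first packet needs 4·t_tx to clear all hops; remaining 63 packets each add one t_tx.
Total = (4+64-1)·t_tx + 4·t_prop = 67·6.10909 + 4·120 = 889 ms.

889 ms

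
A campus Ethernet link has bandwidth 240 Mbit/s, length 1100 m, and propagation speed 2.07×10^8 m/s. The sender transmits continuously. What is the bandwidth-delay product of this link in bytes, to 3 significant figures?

159 bytes

Propagation delay = 1100 / 2.07e+08 = 5.31401e-06 s.
BDP = R × t_prop = 240000000 × 5.31401e-06 = 1275.36 bits.
In bytes: 1275.36/8 = 159 bytes.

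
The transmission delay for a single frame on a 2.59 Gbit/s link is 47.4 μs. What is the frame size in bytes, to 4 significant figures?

15350 bytes

L = R × t_tx = 2590000000 b/s × 4.74e-05 s = 122766 bits.
In bytes: 122766 / 8 = 15350 bytes.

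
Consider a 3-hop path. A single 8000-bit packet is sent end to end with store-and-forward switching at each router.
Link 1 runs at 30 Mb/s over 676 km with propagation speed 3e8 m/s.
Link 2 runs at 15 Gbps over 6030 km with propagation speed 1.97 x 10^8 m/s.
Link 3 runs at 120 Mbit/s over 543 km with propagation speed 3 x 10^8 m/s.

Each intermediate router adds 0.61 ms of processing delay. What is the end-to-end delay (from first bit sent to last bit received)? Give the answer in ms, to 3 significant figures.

Transmission delays (L/R per hop): 0.266667, 0.000533333, 0.0666667 ms; sum = 0.333867 ms.
Propagation delays (d/s per hop): 2.25333, 30.6091, 1.81 ms; sum = 34.6725 ms.
Processing at 2 router(s): 2 × 0.61 ms = 1.22 ms.
End-to-end = 36.2 ms.

36.2 ms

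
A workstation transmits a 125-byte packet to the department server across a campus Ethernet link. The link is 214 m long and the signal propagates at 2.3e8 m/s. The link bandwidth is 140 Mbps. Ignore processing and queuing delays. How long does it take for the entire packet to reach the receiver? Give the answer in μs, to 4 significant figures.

L = 125 × 8 = 1000 bits.
Transmission delay = L/R = 1000 / 140000000 = 7.14286 μs.
Propagation delay = d/s = 214 m / 2.3e+08 m/s = 0.930435 μs.
Total = 8.073 μs.

8.073 μs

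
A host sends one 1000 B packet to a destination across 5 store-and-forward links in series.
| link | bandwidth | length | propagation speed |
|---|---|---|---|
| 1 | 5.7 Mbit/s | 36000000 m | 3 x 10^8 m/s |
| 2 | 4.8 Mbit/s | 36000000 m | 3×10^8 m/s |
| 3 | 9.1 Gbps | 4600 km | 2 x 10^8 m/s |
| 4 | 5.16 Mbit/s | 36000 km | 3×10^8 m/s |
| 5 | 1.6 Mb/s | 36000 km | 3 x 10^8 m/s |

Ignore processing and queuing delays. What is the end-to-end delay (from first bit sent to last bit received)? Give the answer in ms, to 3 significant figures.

513 ms

L = 1000 × 8 = 8000 bits.
Transmission delays (L/R per hop): 1.40351, 1.66667, 0.000879121, 1.55039, 5 ms; sum = 9.62144 ms.
Propagation delays (d/s per hop): 120, 120, 23, 120, 120 ms; sum = 503 ms.
End-to-end = 513 ms.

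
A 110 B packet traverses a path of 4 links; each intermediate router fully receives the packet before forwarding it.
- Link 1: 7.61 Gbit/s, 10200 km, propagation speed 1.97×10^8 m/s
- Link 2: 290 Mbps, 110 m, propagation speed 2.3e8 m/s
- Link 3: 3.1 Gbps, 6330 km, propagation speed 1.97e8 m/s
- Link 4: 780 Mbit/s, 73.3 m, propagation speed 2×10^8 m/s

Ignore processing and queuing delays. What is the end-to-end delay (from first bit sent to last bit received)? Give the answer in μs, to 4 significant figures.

83910 μs

L = 110 × 8 = 880 bits.
Transmission delays (L/R per hop): 0.115637, 3.03448, 0.283871, 1.12821 μs; sum = 4.5622 μs.
Propagation delays (d/s per hop): 51776.6, 0.478261, 32132, 0.3665 μs; sum = 83909.5 μs.
End-to-end = 83910 μs.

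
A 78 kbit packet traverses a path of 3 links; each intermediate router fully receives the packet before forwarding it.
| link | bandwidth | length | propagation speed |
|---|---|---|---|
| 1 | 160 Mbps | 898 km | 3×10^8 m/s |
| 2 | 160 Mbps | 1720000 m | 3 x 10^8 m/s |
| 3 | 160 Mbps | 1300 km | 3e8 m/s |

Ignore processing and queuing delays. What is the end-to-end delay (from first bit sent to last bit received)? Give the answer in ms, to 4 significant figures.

14.52 ms

L = 78000 bits.
Transmission delay per hop = L/R = 78000/160000000 = 0.4875 ms; 3 hops → 1.4625 ms.
Propagation delays (d/s per hop): 2.99333, 5.73333, 4.33333 ms; sum = 13.06 ms.
End-to-end = 14.52 ms.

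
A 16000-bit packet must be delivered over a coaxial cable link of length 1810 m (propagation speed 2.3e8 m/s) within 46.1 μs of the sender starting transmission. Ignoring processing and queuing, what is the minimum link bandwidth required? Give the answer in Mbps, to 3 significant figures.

Propagation delay = 1810 / 2.3e+08 = 7.86957 μs.
Transmission budget = 46.1 − 7.86957 = 38.2304 μs.
R ≥ L / t_tx = 16000 bits / 3.82304e-05 s = 419 Mbps.

419 Mbps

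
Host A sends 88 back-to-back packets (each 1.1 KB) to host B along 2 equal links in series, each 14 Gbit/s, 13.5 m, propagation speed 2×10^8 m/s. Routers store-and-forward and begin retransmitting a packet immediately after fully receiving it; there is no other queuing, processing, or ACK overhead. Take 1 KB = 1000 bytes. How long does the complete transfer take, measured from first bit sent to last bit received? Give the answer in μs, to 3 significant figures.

56.1 μs

Per-hop transmission t_tx = L/R = 8800/14000000000 = 0.628571 μs.
Per-hop propagation t_prop = 13.5/200000000 = 0.0675 μs.
Pipeline fill: first packet needs 2·t_tx to clear all hops; remaining 87 packets each add one t_tx.
Total = (2+88-1)·t_tx + 2·t_prop = 89·0.628571 + 2·0.0675 = 56.1 μs.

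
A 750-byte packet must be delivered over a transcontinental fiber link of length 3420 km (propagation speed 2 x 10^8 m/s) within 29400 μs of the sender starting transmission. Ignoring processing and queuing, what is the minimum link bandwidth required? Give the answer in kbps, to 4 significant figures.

L = 6000 bits.
Propagation delay = 3420000 / 200000000 = 17100 μs.
Transmission budget = 29400 − 17100 = 12300 μs.
R ≥ L / t_tx = 6000 bits / 0.0123 s = 487.8 kbps.

487.8 kbps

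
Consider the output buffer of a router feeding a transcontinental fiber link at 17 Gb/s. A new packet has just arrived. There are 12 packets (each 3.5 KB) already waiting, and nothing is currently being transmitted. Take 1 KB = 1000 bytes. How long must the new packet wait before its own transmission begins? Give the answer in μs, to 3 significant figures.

19.8 μs

Each queued packet: L/R = 28000/17000000000 = 1.64706 μs.
12 queued → 19.7647 μs.
Queuing delay = 19.8 μs.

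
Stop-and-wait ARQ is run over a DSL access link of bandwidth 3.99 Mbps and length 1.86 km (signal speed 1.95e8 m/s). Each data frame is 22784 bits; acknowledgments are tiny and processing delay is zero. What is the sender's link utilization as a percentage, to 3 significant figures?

99.7 %

t_tx = L/R = 22784/3990000 = 0.00571028 s.
t_prop = 1860/195000000 = 9.53846e-06 s; RTT = 1.90769e-05 s.
Cycle = t_tx + RTT = 0.00572935 s.
Utilization = t_tx / cycle = 0.00571028/0.00572935 = 99.7 %.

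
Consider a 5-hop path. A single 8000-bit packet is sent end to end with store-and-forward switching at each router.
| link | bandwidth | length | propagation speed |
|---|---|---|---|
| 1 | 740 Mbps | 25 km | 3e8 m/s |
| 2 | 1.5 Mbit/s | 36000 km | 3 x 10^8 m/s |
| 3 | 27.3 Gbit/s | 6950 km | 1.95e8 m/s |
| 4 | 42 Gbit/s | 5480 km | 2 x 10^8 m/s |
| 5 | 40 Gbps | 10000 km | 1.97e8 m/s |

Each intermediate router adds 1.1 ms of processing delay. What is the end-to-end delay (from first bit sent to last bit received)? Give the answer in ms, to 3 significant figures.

Transmission delays (L/R per hop): 0.0108108, 5.33333, 0.00029304, 0.000190476, 0.0002 ms; sum = 5.34483 ms.
Propagation delays (d/s per hop): 0.0833333, 120, 35.641, 27.4, 50.7614 ms; sum = 233.886 ms.
Processing at 4 router(s): 4 × 1.1 ms = 4.4 ms.
End-to-end = 244 ms.

244 ms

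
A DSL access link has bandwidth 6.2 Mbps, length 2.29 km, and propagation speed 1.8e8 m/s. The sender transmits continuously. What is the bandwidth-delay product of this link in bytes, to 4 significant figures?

Propagation delay = 2290 / 180000000 = 1.27222e-05 s.
BDP = R × t_prop = 6200000 × 1.27222e-05 = 78.8778 bits.
In bytes: 78.8778/8 = 9.860 bytes.

9.860 bytes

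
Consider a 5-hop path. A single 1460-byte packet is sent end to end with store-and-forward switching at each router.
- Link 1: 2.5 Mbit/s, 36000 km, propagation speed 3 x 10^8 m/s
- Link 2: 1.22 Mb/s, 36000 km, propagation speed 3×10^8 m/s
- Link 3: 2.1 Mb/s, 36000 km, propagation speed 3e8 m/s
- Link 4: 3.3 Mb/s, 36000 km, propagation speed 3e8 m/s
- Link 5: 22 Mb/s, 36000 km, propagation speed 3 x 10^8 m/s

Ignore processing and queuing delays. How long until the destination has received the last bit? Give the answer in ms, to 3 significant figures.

L = 1460 × 8 = 11680 bits.
Transmission delays (L/R per hop): 4.672, 9.57377, 5.5619, 3.53939, 0.530909 ms; sum = 23.878 ms.
Propagation delays (d/s per hop): 120, 120, 120, 120, 120 ms; sum = 600 ms.
End-to-end = 624 ms.

624 ms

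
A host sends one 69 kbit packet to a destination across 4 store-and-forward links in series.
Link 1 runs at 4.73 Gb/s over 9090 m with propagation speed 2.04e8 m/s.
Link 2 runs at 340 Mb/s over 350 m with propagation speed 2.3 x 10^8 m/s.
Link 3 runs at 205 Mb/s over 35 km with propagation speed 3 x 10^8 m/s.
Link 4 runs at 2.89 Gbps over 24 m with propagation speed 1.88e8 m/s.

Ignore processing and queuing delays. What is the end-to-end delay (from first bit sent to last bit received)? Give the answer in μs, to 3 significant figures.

741 μs

L = 69000 bits.
Transmission delays (L/R per hop): 14.5877, 202.941, 336.585, 23.8754 μs; sum = 577.99 μs.
Propagation delays (d/s per hop): 44.5588, 1.52174, 116.667, 0.12766 μs; sum = 162.875 μs.
End-to-end = 741 μs.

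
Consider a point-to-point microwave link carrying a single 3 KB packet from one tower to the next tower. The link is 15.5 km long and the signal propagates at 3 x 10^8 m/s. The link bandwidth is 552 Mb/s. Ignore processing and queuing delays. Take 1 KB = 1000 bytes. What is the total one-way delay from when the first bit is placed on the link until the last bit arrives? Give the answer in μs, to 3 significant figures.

L = 24000 bits.
Transmission delay = L/R = 24000 / 552000000 = 43.4783 μs.
Propagation delay = d/s = 15500 m / 300000000 m/s = 51.6667 μs.
Total = 95.1 μs.

95.1 μs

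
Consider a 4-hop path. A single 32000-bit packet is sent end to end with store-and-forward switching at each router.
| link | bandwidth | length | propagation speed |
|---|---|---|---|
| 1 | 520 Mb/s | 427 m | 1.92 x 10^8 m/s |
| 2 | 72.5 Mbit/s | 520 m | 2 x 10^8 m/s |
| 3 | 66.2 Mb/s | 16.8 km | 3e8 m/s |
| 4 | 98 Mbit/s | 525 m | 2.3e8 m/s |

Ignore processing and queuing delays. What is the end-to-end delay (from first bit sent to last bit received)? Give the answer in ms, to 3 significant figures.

1.38 ms

Transmission delays (L/R per hop): 0.0615385, 0.441379, 0.483384, 0.326531 ms; sum = 1.31283 ms.
Propagation delays (d/s per hop): 0.00222396, 0.0026, 0.056, 0.00228261 ms; sum = 0.0631066 ms.
End-to-end = 1.38 ms.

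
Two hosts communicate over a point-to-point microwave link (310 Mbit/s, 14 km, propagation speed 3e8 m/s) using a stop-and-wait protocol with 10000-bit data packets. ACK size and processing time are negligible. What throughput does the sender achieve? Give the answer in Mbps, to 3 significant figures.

t_tx = L/R = 10000/310000000 = 3.22581e-05 s.
t_prop = 14000/300000000 = 4.66667e-05 s; RTT = 9.33333e-05 s.
Cycle = t_tx + RTT = 0.000125591 s.
Throughput = L / cycle = 10000 / 0.000125591 = 79.6 Mbps.

79.6 Mbps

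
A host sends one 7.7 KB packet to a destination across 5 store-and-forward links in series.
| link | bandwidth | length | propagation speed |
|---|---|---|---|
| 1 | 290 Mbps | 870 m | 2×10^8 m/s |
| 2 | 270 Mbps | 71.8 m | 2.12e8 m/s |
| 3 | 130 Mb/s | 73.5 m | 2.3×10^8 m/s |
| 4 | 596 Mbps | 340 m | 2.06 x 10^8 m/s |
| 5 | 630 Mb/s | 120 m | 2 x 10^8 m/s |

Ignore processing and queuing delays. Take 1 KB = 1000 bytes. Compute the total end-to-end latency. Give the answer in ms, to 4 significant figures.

1.123 ms

L = 61600 bits.
Transmission delays (L/R per hop): 0.212414, 0.228148, 0.473846, 0.103356, 0.0977778 ms; sum = 1.11554 ms.
Propagation delays (d/s per hop): 0.00435, 0.000338679, 0.000319565, 0.00165049, 0.0006 ms; sum = 0.00725873 ms.
End-to-end = 1.123 ms.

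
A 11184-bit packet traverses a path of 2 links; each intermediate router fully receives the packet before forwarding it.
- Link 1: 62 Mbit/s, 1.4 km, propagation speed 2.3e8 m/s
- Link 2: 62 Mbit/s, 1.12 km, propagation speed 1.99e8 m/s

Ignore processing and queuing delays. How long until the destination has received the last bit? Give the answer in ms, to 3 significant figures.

0.372 ms

Transmission delay per hop = L/R = 11184/62000000 = 0.180387 ms; 2 hops → 0.360774 ms.
Propagation delays (d/s per hop): 0.00608696, 0.00562814 ms; sum = 0.0117151 ms.
End-to-end = 0.372 ms.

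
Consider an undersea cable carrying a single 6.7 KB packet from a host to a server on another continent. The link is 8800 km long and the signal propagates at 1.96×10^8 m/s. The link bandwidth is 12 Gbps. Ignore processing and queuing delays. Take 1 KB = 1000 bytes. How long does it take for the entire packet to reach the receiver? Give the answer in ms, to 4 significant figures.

44.90 ms

L = 53600 bits.
Transmission delay = L/R = 53600 / 12000000000 = 0.00446667 ms.
Propagation delay = d/s = 8800000 m / 196000000 m/s = 44.898 ms.
Total = 44.90 ms.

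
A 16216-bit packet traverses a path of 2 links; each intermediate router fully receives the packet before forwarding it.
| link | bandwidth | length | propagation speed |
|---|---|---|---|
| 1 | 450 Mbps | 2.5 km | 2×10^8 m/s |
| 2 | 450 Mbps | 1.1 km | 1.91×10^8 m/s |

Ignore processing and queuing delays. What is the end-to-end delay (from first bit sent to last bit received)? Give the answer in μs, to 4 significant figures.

Transmission delay per hop = L/R = 16216/450000000 = 36.0356 μs; 2 hops → 72.0711 μs.
Propagation delays (d/s per hop): 12.5, 5.75916 μs; sum = 18.2592 μs.
End-to-end = 90.33 μs.

90.33 μs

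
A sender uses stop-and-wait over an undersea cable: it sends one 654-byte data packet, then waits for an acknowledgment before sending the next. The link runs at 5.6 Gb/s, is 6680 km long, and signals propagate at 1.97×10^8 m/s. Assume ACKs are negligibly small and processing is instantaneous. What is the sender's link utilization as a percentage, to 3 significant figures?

0.00138 %

t_tx = L/R = 5232/5600000000 = 9.34286e-07 s.
t_prop = 6680000/197000000 = 0.0339086 s; RTT = 0.0678173 s.
Cycle = t_tx + RTT = 0.0678182 s.
Utilization = t_tx / cycle = 9.34286e-07/0.0678182 = 0.00138 %.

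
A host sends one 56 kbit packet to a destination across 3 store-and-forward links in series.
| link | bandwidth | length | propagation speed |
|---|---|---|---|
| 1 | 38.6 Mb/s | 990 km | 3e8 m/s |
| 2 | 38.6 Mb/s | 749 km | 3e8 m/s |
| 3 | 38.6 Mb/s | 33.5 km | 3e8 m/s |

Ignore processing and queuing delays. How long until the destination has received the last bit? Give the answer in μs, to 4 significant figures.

L = 56000 bits.
Transmission delay per hop = L/R = 56000/38600000 = 1450.78 μs; 3 hops → 4352.33 μs.
Propagation delays (d/s per hop): 3300, 2496.67, 111.667 μs; sum = 5908.33 μs.
End-to-end = 10260 μs.

10260 μs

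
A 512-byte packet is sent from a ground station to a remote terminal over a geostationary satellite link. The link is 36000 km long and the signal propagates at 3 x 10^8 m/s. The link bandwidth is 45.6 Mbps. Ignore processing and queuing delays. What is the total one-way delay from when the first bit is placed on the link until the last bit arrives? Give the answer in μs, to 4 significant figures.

120100 μs

L = 512 × 8 = 4096 bits.
Transmission delay = L/R = 4096 / 45600000 = 89.8246 μs.
Propagation delay = d/s = 36000000 m / 300000000 m/s = 120000 μs.
Total = 120100 μs.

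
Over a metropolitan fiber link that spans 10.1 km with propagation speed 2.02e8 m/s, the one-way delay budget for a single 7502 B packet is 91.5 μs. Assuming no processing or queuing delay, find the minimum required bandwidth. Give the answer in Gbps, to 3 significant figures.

1.45 Gbps

L = 60016 bits.
Propagation delay = 10100 / 202000000 = 50 μs.
Transmission budget = 91.5 − 50 = 41.5 μs.
R ≥ L / t_tx = 60016 bits / 4.15e-05 s = 1.45 Gbps.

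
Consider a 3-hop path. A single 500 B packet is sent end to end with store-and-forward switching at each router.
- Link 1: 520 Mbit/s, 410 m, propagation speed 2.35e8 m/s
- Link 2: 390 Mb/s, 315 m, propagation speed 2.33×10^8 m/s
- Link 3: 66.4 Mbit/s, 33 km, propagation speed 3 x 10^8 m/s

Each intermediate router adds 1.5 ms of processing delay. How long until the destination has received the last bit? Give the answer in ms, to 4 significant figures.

L = 500 × 8 = 4000 bits.
Transmission delays (L/R per hop): 0.00769231, 0.0102564, 0.060241 ms; sum = 0.0781897 ms.
Propagation delays (d/s per hop): 0.00174468, 0.00135193, 0.11 ms; sum = 0.113097 ms.
Processing at 2 router(s): 2 × 1.5 ms = 3 ms.
End-to-end = 3.191 ms.

3.191 ms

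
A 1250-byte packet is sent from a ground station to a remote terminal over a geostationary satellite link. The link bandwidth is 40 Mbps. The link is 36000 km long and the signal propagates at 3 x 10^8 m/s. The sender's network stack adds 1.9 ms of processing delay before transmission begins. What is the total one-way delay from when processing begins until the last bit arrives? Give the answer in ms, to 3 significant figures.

L = 1250 × 8 = 10000 bits.
Transmission delay = L/R = 10000 / 40000000 = 0.25 ms.
Propagation delay = d/s = 36000000 m / 300000000 m/s = 120 ms.
Plus processing delay 1.9 ms = 1.9 ms.
Total = 122 ms.

122 ms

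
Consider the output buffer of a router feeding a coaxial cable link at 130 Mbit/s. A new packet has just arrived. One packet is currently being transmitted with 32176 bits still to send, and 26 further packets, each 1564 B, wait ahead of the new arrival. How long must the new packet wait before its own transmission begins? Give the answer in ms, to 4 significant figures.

2.750 ms

Each queued packet: L/R = 12512/130000000 = 0.0962462 ms.
26 queued → 2.5024 ms.
Plus remaining 32176 bits of current packet: 0.247508 ms.
Queuing delay = 2.750 ms.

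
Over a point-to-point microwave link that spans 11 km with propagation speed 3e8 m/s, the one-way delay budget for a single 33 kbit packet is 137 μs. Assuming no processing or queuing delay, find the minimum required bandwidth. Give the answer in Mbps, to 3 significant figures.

Propagation delay = 11000 / 300000000 = 36.6667 μs.
Transmission budget = 137 − 36.6667 = 100.333 μs.
R ≥ L / t_tx = 33000 bits / 0.000100333 s = 329 Mbps.

329 Mbps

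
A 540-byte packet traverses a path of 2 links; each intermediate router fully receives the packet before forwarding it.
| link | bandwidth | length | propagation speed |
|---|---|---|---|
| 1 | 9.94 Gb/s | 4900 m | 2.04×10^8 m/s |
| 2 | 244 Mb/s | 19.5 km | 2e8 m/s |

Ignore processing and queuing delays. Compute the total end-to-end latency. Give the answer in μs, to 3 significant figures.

L = 540 × 8 = 4320 bits.
Transmission delays (L/R per hop): 0.434608, 17.7049 μs; sum = 18.1395 μs.
Propagation delays (d/s per hop): 24.0196, 97.5 μs; sum = 121.52 μs.
End-to-end = 140 μs.

140 μs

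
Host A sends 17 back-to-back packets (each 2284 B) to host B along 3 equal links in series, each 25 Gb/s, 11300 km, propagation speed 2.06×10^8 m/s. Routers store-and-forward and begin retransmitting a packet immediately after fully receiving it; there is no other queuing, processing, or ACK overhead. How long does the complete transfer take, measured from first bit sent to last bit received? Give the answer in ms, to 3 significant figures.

Per-hop transmission t_tx = L/R = 18272/25000000000 = 0.00073088 ms.
Per-hop propagation t_prop = 11300000/206000000 = 54.8544 ms.
Pipeline fill: first packet needs 3·t_tx to clear all hops; remaining 16 packets each add one t_tx.
Total = (3+17-1)·t_tx + 3·t_prop = 19·0.00073088 + 3·54.8544 = 165 ms.

165 ms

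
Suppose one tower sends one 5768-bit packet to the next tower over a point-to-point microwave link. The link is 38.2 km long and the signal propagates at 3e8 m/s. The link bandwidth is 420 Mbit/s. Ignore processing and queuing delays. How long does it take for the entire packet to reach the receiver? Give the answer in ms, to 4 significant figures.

Transmission delay = L/R = 5768 / 420000000 = 0.0137333 ms.
Propagation delay = d/s = 38200 m / 300000000 m/s = 0.127333 ms.
Total = 0.1411 ms.

0.1411 ms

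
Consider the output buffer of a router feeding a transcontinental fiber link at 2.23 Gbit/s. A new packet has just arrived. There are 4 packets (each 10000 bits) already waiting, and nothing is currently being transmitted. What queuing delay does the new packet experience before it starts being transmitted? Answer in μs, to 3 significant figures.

Each queued packet: L/R = 10000/2230000000 = 4.4843 μs.
4 queued → 17.9372 μs.
Queuing delay = 17.9 μs.

17.9 μs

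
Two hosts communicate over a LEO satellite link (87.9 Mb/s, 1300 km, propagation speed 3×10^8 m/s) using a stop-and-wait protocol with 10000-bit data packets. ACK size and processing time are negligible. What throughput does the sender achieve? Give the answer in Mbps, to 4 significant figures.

1.139 Mbps

t_tx = L/R = 10000/87900000 = 0.000113766 s.
t_prop = 1300000/300000000 = 0.00433333 s; RTT = 0.00866667 s.
Cycle = t_tx + RTT = 0.00878043 s.
Throughput = L / cycle = 10000 / 0.00878043 = 1.139 Mbps.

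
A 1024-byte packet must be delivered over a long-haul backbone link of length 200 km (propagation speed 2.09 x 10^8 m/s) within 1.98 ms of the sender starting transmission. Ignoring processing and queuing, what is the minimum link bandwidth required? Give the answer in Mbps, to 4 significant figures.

8.007 Mbps

L = 8192 bits.
Propagation delay = 200000 / 209000000 = 0.956938 ms.
Transmission budget = 1.98 − 0.956938 = 1.02306 ms.
R ≥ L / t_tx = 8192 bits / 0.00102306 s = 8.007 Mbps.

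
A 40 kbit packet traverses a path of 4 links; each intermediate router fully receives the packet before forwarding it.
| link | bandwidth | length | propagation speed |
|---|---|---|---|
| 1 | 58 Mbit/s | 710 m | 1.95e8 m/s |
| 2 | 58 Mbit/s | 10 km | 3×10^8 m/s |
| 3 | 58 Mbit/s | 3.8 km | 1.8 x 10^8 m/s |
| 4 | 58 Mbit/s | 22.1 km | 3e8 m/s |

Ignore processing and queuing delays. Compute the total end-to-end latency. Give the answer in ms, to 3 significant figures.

L = 40000 bits.
Transmission delay per hop = L/R = 40000/58000000 = 0.689655 ms; 4 hops → 2.75862 ms.
Propagation delays (d/s per hop): 0.00364103, 0.0333333, 0.0211111, 0.0736667 ms; sum = 0.131752 ms.
End-to-end = 2.89 ms.

2.89 ms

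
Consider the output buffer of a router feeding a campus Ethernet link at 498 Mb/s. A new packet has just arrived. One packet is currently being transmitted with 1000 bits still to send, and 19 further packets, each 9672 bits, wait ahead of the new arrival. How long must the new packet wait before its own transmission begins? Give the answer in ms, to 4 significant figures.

Each queued packet: L/R = 9672/498000000 = 0.0194217 ms.
19 queued → 0.369012 ms.
Plus remaining 1000 bits of current packet: 0.00200803 ms.
Queuing delay = 0.3710 ms.

0.3710 ms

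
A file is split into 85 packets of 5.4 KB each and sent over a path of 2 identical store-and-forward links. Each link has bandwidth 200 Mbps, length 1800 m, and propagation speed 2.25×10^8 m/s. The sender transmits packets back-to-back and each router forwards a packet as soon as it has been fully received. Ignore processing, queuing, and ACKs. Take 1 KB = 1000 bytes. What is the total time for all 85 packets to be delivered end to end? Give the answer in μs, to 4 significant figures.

18590 μs

Per-hop transmission t_tx = L/R = 43200/200000000 = 216 μs.
Per-hop propagation t_prop = 1800/225000000 = 8 μs.
Pipeline fill: first packet needs 2·t_tx to clear all hops; remaining 84 packets each add one t_tx.
Total = (2+85-1)·t_tx + 2·t_prop = 86·216 + 2·8 = 18590 μs.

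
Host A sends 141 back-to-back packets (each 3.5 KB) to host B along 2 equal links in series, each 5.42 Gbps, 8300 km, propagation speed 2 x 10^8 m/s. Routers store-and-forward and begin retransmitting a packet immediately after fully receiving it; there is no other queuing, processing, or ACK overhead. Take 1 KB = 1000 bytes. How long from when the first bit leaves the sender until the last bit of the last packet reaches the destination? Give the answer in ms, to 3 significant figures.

83.7 ms

Per-hop transmission t_tx = L/R = 28000/5420000000 = 0.00516605 ms.
Per-hop propagation t_prop = 8300000/200000000 = 41.5 ms.
Pipeline fill: first packet needs 2·t_tx to clear all hops; remaining 140 packets each add one t_tx.
Total = (2+141-1)·t_tx + 2·t_prop = 142·0.00516605 + 2·41.5 = 83.7 ms.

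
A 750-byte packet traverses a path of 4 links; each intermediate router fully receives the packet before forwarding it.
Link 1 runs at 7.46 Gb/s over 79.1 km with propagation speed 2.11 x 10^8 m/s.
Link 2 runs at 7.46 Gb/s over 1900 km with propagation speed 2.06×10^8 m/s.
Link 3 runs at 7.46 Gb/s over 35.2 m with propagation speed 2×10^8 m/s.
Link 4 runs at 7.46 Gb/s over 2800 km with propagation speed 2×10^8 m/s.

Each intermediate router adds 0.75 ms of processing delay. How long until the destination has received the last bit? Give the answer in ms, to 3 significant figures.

25.9 ms

L = 750 × 8 = 6000 bits.
Transmission delay per hop = L/R = 6000/7460000000 = 0.00080429 ms; 4 hops → 0.00321716 ms.
Propagation delays (d/s per hop): 0.374882, 9.2233, 0.000176, 14 ms; sum = 23.5984 ms.
Processing at 3 router(s): 3 × 0.75 ms = 2.25 ms.
End-to-end = 25.9 ms.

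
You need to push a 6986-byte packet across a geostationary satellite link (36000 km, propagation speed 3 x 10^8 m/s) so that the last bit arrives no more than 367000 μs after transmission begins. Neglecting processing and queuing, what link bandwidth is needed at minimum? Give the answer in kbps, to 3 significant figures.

L = 55888 bits.
Propagation delay = 36000000 / 300000000 = 120000 μs.
Transmission budget = 367000 − 120000 = 247000 μs.
R ≥ L / t_tx = 55888 bits / 0.247 s = 226 kbps.

226 kbps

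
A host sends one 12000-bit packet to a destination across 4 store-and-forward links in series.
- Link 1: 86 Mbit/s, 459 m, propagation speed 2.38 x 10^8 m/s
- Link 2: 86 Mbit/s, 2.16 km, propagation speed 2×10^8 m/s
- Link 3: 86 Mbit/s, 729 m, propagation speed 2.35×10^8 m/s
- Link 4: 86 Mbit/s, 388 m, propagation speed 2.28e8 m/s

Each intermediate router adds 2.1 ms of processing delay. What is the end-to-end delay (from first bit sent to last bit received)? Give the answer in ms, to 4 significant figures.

Transmission delay per hop = L/R = 12000/86000000 = 0.139535 ms; 4 hops → 0.55814 ms.
Propagation delays (d/s per hop): 0.00192857, 0.0108, 0.00310213, 0.00170175 ms; sum = 0.0175325 ms.
Processing at 3 router(s): 3 × 2.1 ms = 6.3 ms.
End-to-end = 6.876 ms.

6.876 ms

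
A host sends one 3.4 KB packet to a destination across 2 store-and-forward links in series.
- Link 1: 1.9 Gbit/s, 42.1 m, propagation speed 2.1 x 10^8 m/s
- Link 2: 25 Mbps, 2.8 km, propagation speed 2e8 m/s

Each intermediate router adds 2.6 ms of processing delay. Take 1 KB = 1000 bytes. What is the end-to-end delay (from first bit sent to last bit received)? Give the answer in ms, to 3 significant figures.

3.72 ms

L = 27200 bits.
Transmission delays (L/R per hop): 0.0143158, 1.088 ms; sum = 1.10232 ms.
Propagation delays (d/s per hop): 0.000200476, 0.014 ms; sum = 0.0142005 ms.
Processing at 1 router(s): 1 × 2.6 ms = 2.6 ms.
End-to-end = 3.72 ms.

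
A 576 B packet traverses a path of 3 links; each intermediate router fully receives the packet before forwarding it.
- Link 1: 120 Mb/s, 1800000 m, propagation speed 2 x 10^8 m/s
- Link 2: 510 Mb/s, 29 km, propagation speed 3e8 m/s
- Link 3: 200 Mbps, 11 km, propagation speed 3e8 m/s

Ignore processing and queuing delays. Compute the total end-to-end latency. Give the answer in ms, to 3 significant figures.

9.20 ms

L = 576 × 8 = 4608 bits.
Transmission delays (L/R per hop): 0.0384, 0.00903529, 0.02304 ms; sum = 0.0704753 ms.
Propagation delays (d/s per hop): 9, 0.0966667, 0.0366667 ms; sum = 9.13333 ms.
End-to-end = 9.20 ms.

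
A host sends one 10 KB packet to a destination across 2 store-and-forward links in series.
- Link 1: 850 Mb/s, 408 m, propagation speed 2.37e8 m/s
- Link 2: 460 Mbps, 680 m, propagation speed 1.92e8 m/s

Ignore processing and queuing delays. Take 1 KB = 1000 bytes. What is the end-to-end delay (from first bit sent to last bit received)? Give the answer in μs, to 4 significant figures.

273.3 μs

L = 80000 bits.
Transmission delays (L/R per hop): 94.1176, 173.913 μs; sum = 268.031 μs.
Propagation delays (d/s per hop): 1.72152, 3.54167 μs; sum = 5.26319 μs.
End-to-end = 273.3 μs.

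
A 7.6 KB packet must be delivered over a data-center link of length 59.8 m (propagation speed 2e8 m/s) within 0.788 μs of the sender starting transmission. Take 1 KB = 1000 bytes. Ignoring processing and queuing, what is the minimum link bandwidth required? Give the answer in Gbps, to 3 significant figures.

124 Gbps

L = 60800 bits.
Propagation delay = 59.8 / 200000000 = 0.299 μs.
Transmission budget = 0.788 − 0.299 = 0.489 μs.
R ≥ L / t_tx = 60800 bits / 4.89e-07 s = 124 Gbps.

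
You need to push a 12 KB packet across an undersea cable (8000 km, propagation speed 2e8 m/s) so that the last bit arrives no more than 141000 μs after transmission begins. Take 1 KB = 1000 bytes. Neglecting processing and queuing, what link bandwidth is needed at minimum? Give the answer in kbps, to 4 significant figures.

L = 96000 bits.
Propagation delay = 8000000 / 200000000 = 40000 μs.
Transmission budget = 141000 − 40000 = 101000 μs.
R ≥ L / t_tx = 96000 bits / 0.101 s = 950.5 kbps.

950.5 kbps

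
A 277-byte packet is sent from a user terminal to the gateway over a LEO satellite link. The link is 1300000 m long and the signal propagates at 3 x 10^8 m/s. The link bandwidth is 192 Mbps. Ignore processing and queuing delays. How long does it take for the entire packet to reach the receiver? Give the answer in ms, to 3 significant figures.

4.34 ms

L = 277 × 8 = 2216 bits.
Transmission delay = L/R = 2216 / 192000000 = 0.0115417 ms.
Propagation delay = d/s = 1300000 m / 300000000 m/s = 4.33333 ms.
Total = 4.34 ms.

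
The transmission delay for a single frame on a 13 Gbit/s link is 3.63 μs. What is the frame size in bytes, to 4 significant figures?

5899 bytes

L = R × t_tx = 13000000000 b/s × 3.63e-06 s = 47190 bits.
In bytes: 47190 / 8 = 5899 bytes.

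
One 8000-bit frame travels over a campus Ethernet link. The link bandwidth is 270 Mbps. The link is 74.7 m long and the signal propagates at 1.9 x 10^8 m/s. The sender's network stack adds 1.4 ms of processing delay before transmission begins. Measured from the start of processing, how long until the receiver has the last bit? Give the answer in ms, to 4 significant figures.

Transmission delay = L/R = 8000 / 270000000 = 0.0296296 ms.
Propagation delay = d/s = 74.7 m / 190000000 m/s = 0.000393158 ms.
Plus processing delay 1.4 ms = 1.4 ms.
Total = 1.430 ms.

1.430 ms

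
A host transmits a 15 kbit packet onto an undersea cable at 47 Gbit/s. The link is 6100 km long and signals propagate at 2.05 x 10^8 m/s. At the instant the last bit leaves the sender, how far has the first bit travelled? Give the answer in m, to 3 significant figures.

t_tx = L/R = 15000/47000000000 = 3.19149e-07 s.
Distance = s × t_tx = 2.05e+08 × 3.19149e-07 = 65.4 m.

65.4 m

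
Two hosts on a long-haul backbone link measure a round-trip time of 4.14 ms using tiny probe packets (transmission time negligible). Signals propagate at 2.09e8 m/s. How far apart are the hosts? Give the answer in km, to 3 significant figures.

433 km

One-way propagation = RTT/2 = 2.07 ms.
d = s × t = 209000000 × 0.00207 = 433 km.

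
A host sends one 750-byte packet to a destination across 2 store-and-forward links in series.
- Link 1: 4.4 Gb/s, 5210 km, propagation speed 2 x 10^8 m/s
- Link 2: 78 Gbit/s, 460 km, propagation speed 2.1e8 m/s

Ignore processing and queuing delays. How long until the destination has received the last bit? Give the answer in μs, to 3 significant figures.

L = 750 × 8 = 6000 bits.
Transmission delays (L/R per hop): 1.36364, 0.0769231 μs; sum = 1.44056 μs.
Propagation delays (d/s per hop): 26050, 2190.48 μs; sum = 28240.5 μs.
End-to-end = 28200 μs.

28200 μs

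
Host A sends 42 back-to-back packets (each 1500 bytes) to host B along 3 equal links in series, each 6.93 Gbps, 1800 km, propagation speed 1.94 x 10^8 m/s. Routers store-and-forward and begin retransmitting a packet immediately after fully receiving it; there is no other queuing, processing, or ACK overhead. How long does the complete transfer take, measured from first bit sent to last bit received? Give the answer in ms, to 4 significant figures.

Per-hop transmission t_tx = L/R = 12000/6930000000 = 0.0017316 ms.
Per-hop propagation t_prop = 1800000/194000000 = 9.27835 ms.
Pipeline fill: first packet needs 3·t_tx to clear all hops; remaining 41 packets each add one t_tx.
Total = (3+42-1)·t_tx + 3·t_prop = 44·0.0017316 + 3·9.27835 = 27.91 ms.

27.91 ms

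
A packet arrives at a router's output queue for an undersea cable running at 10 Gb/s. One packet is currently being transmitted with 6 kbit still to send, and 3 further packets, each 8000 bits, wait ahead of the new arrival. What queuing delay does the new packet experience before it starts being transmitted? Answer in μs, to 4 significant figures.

3.000 μs

Each queued packet: L/R = 8000/10000000000 = 0.8 μs.
3 queued → 2.4 μs.
Plus remaining 6000 bits of current packet: 0.6 μs.
Queuing delay = 3.000 μs.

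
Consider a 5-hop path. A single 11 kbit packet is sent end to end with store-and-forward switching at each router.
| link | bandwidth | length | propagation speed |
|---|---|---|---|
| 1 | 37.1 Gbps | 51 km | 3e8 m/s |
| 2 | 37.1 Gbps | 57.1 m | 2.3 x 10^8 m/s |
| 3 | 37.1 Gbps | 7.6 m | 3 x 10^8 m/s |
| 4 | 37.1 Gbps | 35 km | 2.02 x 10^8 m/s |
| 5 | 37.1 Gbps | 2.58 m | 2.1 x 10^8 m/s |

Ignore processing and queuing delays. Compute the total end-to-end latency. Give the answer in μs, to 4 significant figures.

345.0 μs

L = 11000 bits.
Transmission delay per hop = L/R = 11000/37100000000 = 0.296496 μs; 5 hops → 1.48248 μs.
Propagation delays (d/s per hop): 170, 0.248261, 0.0253333, 173.267, 0.0122857 μs; sum = 343.553 μs.
End-to-end = 345.0 μs.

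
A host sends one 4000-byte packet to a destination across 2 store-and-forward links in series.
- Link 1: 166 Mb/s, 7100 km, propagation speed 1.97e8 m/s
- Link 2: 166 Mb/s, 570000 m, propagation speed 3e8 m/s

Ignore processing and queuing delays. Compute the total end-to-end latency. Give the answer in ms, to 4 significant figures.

38.33 ms

L = 4000 × 8 = 32000 bits.
Transmission delay per hop = L/R = 32000/166000000 = 0.192771 ms; 2 hops → 0.385542 ms.
Propagation delays (d/s per hop): 36.0406, 1.9 ms; sum = 37.9406 ms.
End-to-end = 38.33 ms.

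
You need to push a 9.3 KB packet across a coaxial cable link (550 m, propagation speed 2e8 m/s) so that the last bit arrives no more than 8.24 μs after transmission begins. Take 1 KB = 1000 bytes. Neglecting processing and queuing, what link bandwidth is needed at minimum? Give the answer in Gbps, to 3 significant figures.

13.6 Gbps

L = 74400 bits.
Propagation delay = 550 / 200000000 = 2.75 μs.
Transmission budget = 8.24 − 2.75 = 5.49 μs.
R ≥ L / t_tx = 74400 bits / 5.49e-06 s = 13.6 Gbps.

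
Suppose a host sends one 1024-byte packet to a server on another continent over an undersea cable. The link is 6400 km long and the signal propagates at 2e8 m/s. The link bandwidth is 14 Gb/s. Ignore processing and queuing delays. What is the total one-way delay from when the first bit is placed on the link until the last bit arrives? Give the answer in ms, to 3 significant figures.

L = 1024 × 8 = 8192 bits.
Transmission delay = L/R = 8192 / 14000000000 = 0.000585143 ms.
Propagation delay = d/s = 6400000 m / 200000000 m/s = 32 ms.
Total = 32.0 ms.

32.0 ms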